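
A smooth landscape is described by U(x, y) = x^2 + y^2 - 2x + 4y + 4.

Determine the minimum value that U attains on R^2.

-1

U(x,y) separates as P(x) + Q(y) + 4, so its minimum is min P + min Q + 4.
P'(x) = 2x - 2 vanishes at x ∈ {1}; Q'(y) = 2y + 4 vanishes at y ∈ {-2}.
Local minima of P (where P''>0): P(1)=-1. Local minima of Q: Q(-2)=-4.
So the global minimum of U is P(1) + Q(-2) + 4 = -1 − 4 + 4 = -1, attained at (1, -2).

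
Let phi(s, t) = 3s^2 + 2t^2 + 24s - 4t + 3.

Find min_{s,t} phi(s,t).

phi(s,t) separates as P(s) + Q(t) + 3, so its minimum is min P + min Q + 3.
P'(s) = 6s + 24 vanishes at s ∈ {-4}; Q'(t) = 4(t - 1) vanishes at t ∈ {1}.
Local minima of P (where P''>0): P(-4)=-48. Local minima of Q: Q(1)=-2.
So the global minimum of phi is P(-4) + Q(1) + 3 = -48 − 2 + 3 = -47, attained at (-4, 1).

-47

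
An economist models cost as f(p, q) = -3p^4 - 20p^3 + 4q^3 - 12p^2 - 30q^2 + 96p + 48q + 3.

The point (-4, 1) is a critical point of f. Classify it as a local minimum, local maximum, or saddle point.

The mixed partial ∂²f/∂p∂q is 0, so the Hessian at any point is diag(f_pp, f_qq) = diag(-12(3p^2 + 10p + 2), 12(2q - 5)).
At (-4, 1): H = diag(-120, -36).
Both eigenvalues are negative, so H is negative definite: a local maximum.

local maximum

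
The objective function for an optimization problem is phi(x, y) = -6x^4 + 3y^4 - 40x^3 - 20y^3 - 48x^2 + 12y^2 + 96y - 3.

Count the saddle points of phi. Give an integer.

5

phi separates as a function of x plus a function of y, so ∇phi=0 decouples.
∂phi/∂x = -24x(x + 1)(x + 4) = 0 at x ∈ {-4, -1, 0}; ∂phi/∂y = 12(y - 4)(y - 2)(y + 1) = 0 at y ∈ {-1, 2, 4}.
The Hessian is diagonal: diag(phi_xx, phi_yy). Second derivatives: phi_xx(-4)=-288, phi_xx(-1)=72, phi_xx(0)=-96; phi_yy(-1)=180, phi_yy(2)=-72, phi_yy(4)=120.
Saddle points occur where the two diagonal entries have opposite signs: (-4, -1), (-4, 4), (-1, 2), (0, -1), (0, 4). Count: 5.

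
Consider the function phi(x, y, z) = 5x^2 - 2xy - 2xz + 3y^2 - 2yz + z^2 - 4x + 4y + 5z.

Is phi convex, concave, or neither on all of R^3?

phi is quadratic, so its Hessian is the constant matrix H = [[10, -2, -2], [-2, 6, -2], [-2, -2, 2]].
Leading principal minors: 10, 56, 32.
All positive ⇒ H ≻ 0 ⇒ convex.

convex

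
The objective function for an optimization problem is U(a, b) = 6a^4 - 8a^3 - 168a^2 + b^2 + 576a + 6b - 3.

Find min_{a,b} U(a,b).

U(a,b) separates as P(a) + Q(b) − 3, so its minimum is min P + min Q − 3.
P'(a) = 24(a - 3)(a - 2)(a + 4) vanishes at a ∈ {-4, 2, 3}; Q'(b) = 2b + 6 vanishes at b ∈ {-3}.
Local minima of P (where P''>0): P(-4)=-2944, P(3)=486. Local minima of Q: Q(-3)=-9.
So the global minimum of U is P(-4) + Q(-3) − 3 = -2944 − 9 − 3 = -2956, attained at (-4, -3).

-2956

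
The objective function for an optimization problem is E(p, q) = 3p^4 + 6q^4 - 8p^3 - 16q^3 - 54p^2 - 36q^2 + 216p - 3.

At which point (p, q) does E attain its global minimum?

E(p,q) separates as A(p) + B(q) − 3, so its minimum is min A + min B − 3.
A'(p) = 12(p - 3)(p - 2)(p + 3) vanishes at p ∈ {-3, 2, 3}; B'(q) = 24q(q - 3)(q + 1) vanishes at q ∈ {-1, 0, 3}.
Local minima of A (where A''>0): A(-3)=-675, A(3)=189. Local minima of B: B(-1)=-14, B(3)=-270.
So the global minimum of E is A(-3) + B(3) − 3 = -675 − 270 − 3 = -948, attained at (-3, 3).

(-3, 3)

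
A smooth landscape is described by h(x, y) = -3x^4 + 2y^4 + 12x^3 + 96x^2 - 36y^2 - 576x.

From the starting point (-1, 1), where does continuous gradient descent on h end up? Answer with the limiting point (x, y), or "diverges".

(3, 3)

h is separable, so gradient descent decouples: x follows -∂h/∂x, y follows -∂h/∂y.
∂h/∂x = -12(x - 4)(x - 3)(x + 4); at x=-1 this is -720, so x increases.
∂h/∂y = 8y(y - 3)(y + 3); at y=1 this is -64, so y increases.
x converges to its nearest critical value 3 (a local min of the x-part); y converges to 3. The iterate converges to (3, 3).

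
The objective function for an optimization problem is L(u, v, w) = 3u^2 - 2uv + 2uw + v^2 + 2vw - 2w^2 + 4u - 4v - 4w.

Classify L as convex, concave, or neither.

L is quadratic, so its Hessian is the constant matrix H = [[6, -2, 2], [-2, 2, 2], [2, 2, -4]].
Leading principal minors: 6, 8, -80.
Neither pattern holds ⇒ H is indefinite ⇒ neither convex nor concave.

neither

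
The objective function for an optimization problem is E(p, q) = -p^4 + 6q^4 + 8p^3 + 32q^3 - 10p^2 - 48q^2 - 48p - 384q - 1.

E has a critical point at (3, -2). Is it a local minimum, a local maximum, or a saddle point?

The mixed partial ∂²E/∂p∂q is 0, so the Hessian at any point is diag(E_pp, E_qq) = diag(4(-3p^2 + 12p - 5), 24(3q^2 + 8q - 4)).
At (3, -2): H = diag(16, -192).
The eigenvalues have opposite signs, so H is indefinite: a saddle point.

saddle point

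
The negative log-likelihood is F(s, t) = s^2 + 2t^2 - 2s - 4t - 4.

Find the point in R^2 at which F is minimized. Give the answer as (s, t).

F(s,t) separates as P(s) + Q(t) − 4, so its minimum is min P + min Q − 4.
P'(s) = 2s - 2 vanishes at s ∈ {1}; Q'(t) = 4(t - 1) vanishes at t ∈ {1}.
Local minima of P (where P''>0): P(1)=-1. Local minima of Q: Q(1)=-2.
So the global minimum of F is P(1) + Q(1) − 4 = -1 − 2 − 4 = -7, attained at (1, 1).

(1, 1)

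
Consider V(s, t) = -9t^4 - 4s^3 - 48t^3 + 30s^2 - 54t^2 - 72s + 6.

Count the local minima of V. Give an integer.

V separates as a function of s plus a function of t, so ∇V=0 decouples.
∂V/∂s = -12(s - 3)(s - 2) = 0 at s ∈ {2, 3}; ∂V/∂t = -36t(t + 1)(t + 3) = 0 at t ∈ {-3, -1, 0}.
The Hessian is diagonal: diag(V_ss, V_tt). Second derivatives: V_ss(2)=12, V_ss(3)=-12; V_tt(-3)=-216, V_tt(-1)=72, V_tt(0)=-108.
Local minima occur where both diagonal entries positive: (2, -1). Count: 1.

1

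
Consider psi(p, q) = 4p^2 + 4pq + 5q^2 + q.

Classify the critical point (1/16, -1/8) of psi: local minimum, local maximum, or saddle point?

local minimum

The Hessian of psi is constant: H = [[8, 4], [4, 10]].
det(H) = 8·10 − 4² = 64.
det(H) > 0 and tr(H) = 18 > 0, so H is positive definite and the point is a local minimum.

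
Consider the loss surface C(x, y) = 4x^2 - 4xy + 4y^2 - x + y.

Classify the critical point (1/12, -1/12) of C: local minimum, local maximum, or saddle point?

local minimum

The Hessian of C is constant: H = [[8, -4], [-4, 8]].
det(H) = 8·8 − (-4)² = 48.
det(H) > 0 and tr(H) = 16 > 0, so H is positive definite and the point is a local minimum.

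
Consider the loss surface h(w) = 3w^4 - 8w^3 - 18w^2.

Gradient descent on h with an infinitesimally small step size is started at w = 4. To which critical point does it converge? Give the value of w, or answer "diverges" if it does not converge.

3

h'(w) = 12w(w - 3)(w + 1), so h'(4) = 240.
Gradient descent moves in the -h' direction, i.e. w is decreasing.
The nearest critical point in that direction is w = 3, where h'' = 144 > 0 (a local minimum). The iterate converges there.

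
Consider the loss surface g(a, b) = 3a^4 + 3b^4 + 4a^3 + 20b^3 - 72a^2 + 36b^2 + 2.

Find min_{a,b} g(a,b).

-638

g(a,b) separates as P(a) + Q(b) + 2, so its minimum is min P + min Q + 2.
P'(a) = 12a(a - 3)(a + 4) vanishes at a ∈ {-4, 0, 3}; Q'(b) = 12b(b + 2)(b + 3) vanishes at b ∈ {-3, -2, 0}.
Local minima of P (where P''>0): P(-4)=-640, P(3)=-297. Local minima of Q: Q(-3)=27, Q(0)=0.
So the global minimum of g is P(-4) + Q(0) + 2 = -640 + 0 + 2 = -638, attained at (-4, 0).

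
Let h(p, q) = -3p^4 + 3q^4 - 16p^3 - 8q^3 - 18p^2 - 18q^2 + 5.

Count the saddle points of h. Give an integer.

h separates as a function of p plus a function of q, so ∇h=0 decouples.
∂h/∂p = -12p(p + 1)(p + 3) = 0 at p ∈ {-3, -1, 0}; ∂h/∂q = 12q(q - 3)(q + 1) = 0 at q ∈ {-1, 0, 3}.
The Hessian is diagonal: diag(h_pp, h_qq). Second derivatives: h_pp(-3)=-72, h_pp(-1)=24, h_pp(0)=-36; h_qq(-1)=48, h_qq(0)=-36, h_qq(3)=144.
Saddle points occur where the two diagonal entries have opposite signs: (-3, -1), (-3, 3), (-1, 0), (0, -1), (0, 3). Count: 5.

5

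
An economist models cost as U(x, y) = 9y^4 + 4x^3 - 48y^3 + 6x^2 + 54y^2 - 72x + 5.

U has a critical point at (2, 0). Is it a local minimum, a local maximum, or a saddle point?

The mixed partial ∂²U/∂x∂y is 0, so the Hessian at any point is diag(U_xx, U_yy) = diag(12(2x + 1), 36(3y^2 - 8y + 3)).
At (2, 0): H = diag(60, 108).
Both eigenvalues are positive, so H is positive definite: a local minimum.

local minimum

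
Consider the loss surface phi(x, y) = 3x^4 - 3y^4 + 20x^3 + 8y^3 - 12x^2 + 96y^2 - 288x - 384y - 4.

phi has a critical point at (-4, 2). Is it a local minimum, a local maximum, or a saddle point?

The mixed partial ∂²phi/∂x∂y is 0, so the Hessian at any point is diag(phi_xx, phi_yy) = diag(12(3x^2 + 10x - 2), 12(-3y^2 + 4y + 16)).
At (-4, 2): H = diag(72, 144).
Both eigenvalues are positive, so H is positive definite: a local minimum.

local minimum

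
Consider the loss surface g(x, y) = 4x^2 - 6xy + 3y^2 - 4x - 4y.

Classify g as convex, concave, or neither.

convex

g is quadratic, so its Hessian is the constant matrix H = [[8, -6], [-6, 6]].
det(H) = 12, tr(H) = 14.
det(H) > 0 and tr(H) > 0, so H is positive definite everywhere: convex.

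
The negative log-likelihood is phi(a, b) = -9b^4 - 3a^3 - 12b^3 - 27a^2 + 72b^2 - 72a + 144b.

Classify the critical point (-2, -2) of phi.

The mixed partial ∂²phi/∂a∂b is 0, so the Hessian at any point is diag(phi_aa, phi_bb) = diag(-18(a + 3), 36(-3b^2 - 2b + 4)).
At (-2, -2): H = diag(-18, -144).
Both eigenvalues are negative, so H is negative definite: a local maximum.

local maximum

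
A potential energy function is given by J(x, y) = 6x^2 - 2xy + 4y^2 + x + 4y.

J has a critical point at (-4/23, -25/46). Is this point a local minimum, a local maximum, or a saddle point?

The Hessian of J is constant: H = [[12, -2], [-2, 8]].
det(H) = 12·8 − (-2)² = 92.
det(H) > 0 and tr(H) = 20 > 0, so H is positive definite and the point is a local minimum.

local minimum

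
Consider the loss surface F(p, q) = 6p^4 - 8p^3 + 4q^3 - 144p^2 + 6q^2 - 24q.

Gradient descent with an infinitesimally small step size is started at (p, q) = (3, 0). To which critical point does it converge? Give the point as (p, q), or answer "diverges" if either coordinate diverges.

(4, 1)

F is separable, so gradient descent decouples: p follows -∂F/∂p, q follows -∂F/∂q.
∂F/∂p = 24p(p - 4)(p + 3); at p=3 this is -432, so p increases.
∂F/∂q = 12(q - 1)(q + 2); at q=0 this is -24, so q increases.
p converges to its nearest critical value 4 (a local min of the p-part); q converges to 1. The iterate converges to (4, 1).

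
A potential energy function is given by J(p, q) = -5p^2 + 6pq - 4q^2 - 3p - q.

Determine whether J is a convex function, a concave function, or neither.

concave

J is quadratic, so its Hessian is the constant matrix H = [[-10, 6], [6, -8]].
det(H) = 44, tr(H) = -18.
det(H) > 0 and tr(H) < 0, so H is negative definite everywhere: concave.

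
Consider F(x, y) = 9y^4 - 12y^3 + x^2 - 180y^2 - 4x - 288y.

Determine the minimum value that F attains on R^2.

-2500

F(x,y) separates as P(x) + Q(y), so its minimum is min P + min Q.
P'(x) = 2x - 4 vanishes at x ∈ {2}; Q'(y) = 36(y - 4)(y + 1)(y + 2) vanishes at y ∈ {-2, -1, 4}.
Local minima of P (where P''>0): P(2)=-4. Local minima of Q: Q(-2)=96, Q(4)=-2496.
So the global minimum of F is P(2) + Q(4) = -4 − 2496 = -2500, attained at (2, 4).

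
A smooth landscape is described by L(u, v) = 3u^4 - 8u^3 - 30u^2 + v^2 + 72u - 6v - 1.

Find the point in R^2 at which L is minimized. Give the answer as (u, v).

L(u,v) separates as P(u) + Q(v) − 1, so its minimum is min P + min Q − 1.
P'(u) = 12(u - 3)(u - 1)(u + 2) vanishes at u ∈ {-2, 1, 3}; Q'(v) = 2v - 6 vanishes at v ∈ {3}.
Local minima of P (where P''>0): P(-2)=-152, P(3)=-27. Local minima of Q: Q(3)=-9.
So the global minimum of L is P(-2) + Q(3) − 1 = -152 − 9 − 1 = -162, attained at (-2, 3).

(-2, 3)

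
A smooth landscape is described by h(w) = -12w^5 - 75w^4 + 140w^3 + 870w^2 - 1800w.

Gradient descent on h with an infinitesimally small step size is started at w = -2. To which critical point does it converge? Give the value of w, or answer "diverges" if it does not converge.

h'(w) = -60(w - 2)(w - 1)(w + 3)(w + 5), so h'(-2) = -2160.
Gradient descent moves in the -h' direction, i.e. w is increasing.
The nearest critical point in that direction is w = 1, where h'' = 1440 > 0 (a local minimum). The iterate converges there.

1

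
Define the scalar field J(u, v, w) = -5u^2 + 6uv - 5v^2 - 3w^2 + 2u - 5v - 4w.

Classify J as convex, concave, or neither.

J is quadratic, so its Hessian is the constant matrix H = [[-10, 6, 0], [6, -10, 0], [0, 0, -6]].
Leading principal minors: -10, 64, -384.
Signs alternate −, +, − ⇒ H ≺ 0 ⇒ concave.

concave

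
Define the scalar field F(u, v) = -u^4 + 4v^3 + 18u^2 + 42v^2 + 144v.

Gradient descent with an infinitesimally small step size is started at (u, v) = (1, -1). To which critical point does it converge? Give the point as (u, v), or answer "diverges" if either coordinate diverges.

(0, -3)

F is separable, so gradient descent decouples: u follows -∂F/∂u, v follows -∂F/∂v.
∂F/∂u = -4u(u - 3)(u + 3); at u=1 this is 32, so u decreases.
∂F/∂v = 12(v + 3)(v + 4); at v=-1 this is 72, so v decreases.
u converges to its nearest critical value 0 (a local min of the u-part); v converges to -3. The iterate converges to (0, -3).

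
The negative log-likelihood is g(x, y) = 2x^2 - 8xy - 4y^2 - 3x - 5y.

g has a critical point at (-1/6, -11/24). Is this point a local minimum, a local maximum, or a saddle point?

saddle point

The Hessian of g is constant: H = [[4, -8], [-8, -8]].
det(H) = 4·(-8) − (-8)² = -96.
Since det(H) < 0, H is indefinite and the critical point is a saddle point.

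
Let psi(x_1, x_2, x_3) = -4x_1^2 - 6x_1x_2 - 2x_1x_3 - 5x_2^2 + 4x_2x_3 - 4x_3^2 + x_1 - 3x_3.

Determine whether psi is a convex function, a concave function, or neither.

psi is quadratic, so its Hessian is the constant matrix H = [[-8, -6, -2], [-6, -10, 4], [-2, 4, -8]].
Leading principal minors: -8, 44, -88.
Signs alternate −, +, − ⇒ H ≺ 0 ⇒ concave.

concave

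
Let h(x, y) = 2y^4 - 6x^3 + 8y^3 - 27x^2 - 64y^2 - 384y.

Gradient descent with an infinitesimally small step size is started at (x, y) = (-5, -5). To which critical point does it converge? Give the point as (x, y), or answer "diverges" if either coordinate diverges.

h is separable, so gradient descent decouples: x follows -∂h/∂x, y follows -∂h/∂y.
∂h/∂x = -18x(x + 3); at x=-5 this is -180, so x increases.
∂h/∂y = 8(y - 4)(y + 3)(y + 4); at y=-5 this is -144, so y increases.
x converges to its nearest critical value -3 (a local min of the x-part); y converges to -4. The iterate converges to (-3, -4).

(-3, -4)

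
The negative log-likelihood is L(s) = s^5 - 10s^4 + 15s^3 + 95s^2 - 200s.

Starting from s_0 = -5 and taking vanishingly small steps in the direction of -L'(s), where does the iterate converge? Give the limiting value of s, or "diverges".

L'(s) = 5(s - 5)(s - 4)(s - 1)(s + 2), so L'(-5) = 8100.
Gradient descent moves in the -L' direction, i.e. s is decreasing.
There is no critical point below s=-5, and L' keeps the same sign, so the iterate runs off to −∞.

diverges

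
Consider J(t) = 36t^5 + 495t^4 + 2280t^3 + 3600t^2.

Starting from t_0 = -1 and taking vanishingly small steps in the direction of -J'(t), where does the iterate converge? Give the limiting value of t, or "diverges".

J'(t) = 180t(t + 2)(t + 4)(t + 5), so J'(-1) = -2160.
Gradient descent moves in the -J' direction, i.e. t is increasing.
The nearest critical point in that direction is t = 0, where J'' = 7200 > 0 (a local minimum). The iterate converges there.

0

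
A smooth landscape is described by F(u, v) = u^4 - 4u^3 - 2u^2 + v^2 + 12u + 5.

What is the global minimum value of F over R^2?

F(u,v) separates as P(u) + Q(v) + 5, so its minimum is min P + min Q + 5.
P'(u) = 4(u - 3)(u - 1)(u + 1) vanishes at u ∈ {-1, 1, 3}; Q'(v) = 2v vanishes at v ∈ {0}.
Local minima of P (where P''>0): P(-1)=-9, P(3)=-9. Local minima of Q: Q(0)=0.
So the global minimum of F is P(-1) + Q(0) + 5 = -9 + 0 + 5 = -4, attained at (-1, 0).

-4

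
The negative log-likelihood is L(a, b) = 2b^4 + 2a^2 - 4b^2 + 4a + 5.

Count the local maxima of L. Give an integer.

0

L separates as a function of a plus a function of b, so ∇L=0 decouples.
∂L/∂a = 4(a + 1) = 0 at a ∈ {-1}; ∂L/∂b = 8b(b - 1)(b + 1) = 0 at b ∈ {-1, 0, 1}.
The Hessian is diagonal: diag(L_aa, L_bb). Second derivatives: L_aa(-1)=4; L_bb(-1)=16, L_bb(0)=-8, L_bb(1)=16.
Local maxima occur where both diagonal entries negative: none. Count: 0.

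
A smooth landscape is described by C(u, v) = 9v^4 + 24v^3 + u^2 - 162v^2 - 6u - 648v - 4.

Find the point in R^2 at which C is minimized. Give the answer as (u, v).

(3, 3)

C(u,v) separates as P(u) + Q(v) − 4, so its minimum is min P + min Q − 4.
P'(u) = 2u - 6 vanishes at u ∈ {3}; Q'(v) = 36(v - 3)(v + 2)(v + 3) vanishes at v ∈ {-3, -2, 3}.
Local minima of P (where P''>0): P(3)=-9. Local minima of Q: Q(-3)=567, Q(3)=-2025.
So the global minimum of C is P(3) + Q(3) − 4 = -9 − 2025 − 4 = -2038, attained at (3, 3).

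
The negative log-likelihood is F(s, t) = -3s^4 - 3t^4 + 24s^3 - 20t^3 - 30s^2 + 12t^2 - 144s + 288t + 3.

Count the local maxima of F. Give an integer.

4

F separates as a function of s plus a function of t, so ∇F=0 decouples.
∂F/∂s = -12(s - 4)(s - 3)(s + 1) = 0 at s ∈ {-1, 3, 4}; ∂F/∂t = -12(t - 2)(t + 3)(t + 4) = 0 at t ∈ {-4, -3, 2}.
The Hessian is diagonal: diag(F_ss, F_tt). Second derivatives: F_ss(-1)=-240, F_ss(3)=48, F_ss(4)=-60; F_tt(-4)=-72, F_tt(-3)=60, F_tt(2)=-360.
Local maxima occur where both diagonal entries negative: (-1, -4), (-1, 2), (4, -4), (4, 2). Count: 4.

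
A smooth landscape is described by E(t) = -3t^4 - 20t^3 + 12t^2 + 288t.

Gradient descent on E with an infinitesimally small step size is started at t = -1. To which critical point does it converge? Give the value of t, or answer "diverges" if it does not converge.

-3

E'(t) = -12(t - 2)(t + 3)(t + 4), so E'(-1) = 216.
Gradient descent moves in the -E' direction, i.e. t is decreasing.
The nearest critical point in that direction is t = -3, where E'' = 60 > 0 (a local minimum). The iterate converges there.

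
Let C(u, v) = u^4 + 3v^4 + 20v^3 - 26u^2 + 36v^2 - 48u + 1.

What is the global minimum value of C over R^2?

C(u,v) separates as P(u) + Q(v) + 1, so its minimum is min P + min Q + 1.
P'(u) = 4(u - 4)(u + 1)(u + 3) vanishes at u ∈ {-3, -1, 4}; Q'(v) = 12v(v + 2)(v + 3) vanishes at v ∈ {-3, -2, 0}.
Local minima of P (where P''>0): P(-3)=-9, P(4)=-352. Local minima of Q: Q(-3)=27, Q(0)=0.
So the global minimum of C is P(4) + Q(0) + 1 = -352 + 0 + 1 = -351, attained at (4, 0).

-351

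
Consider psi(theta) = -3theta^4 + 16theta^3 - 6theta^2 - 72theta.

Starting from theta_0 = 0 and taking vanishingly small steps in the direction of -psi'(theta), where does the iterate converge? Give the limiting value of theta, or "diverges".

psi'(theta) = -12(theta - 3)(theta - 2)(theta + 1), so psi'(0) = -72.
Gradient descent moves in the -psi' direction, i.e. theta is increasing.
The nearest critical point in that direction is theta = 2, where psi'' = 36 > 0 (a local minimum). The iterate converges there.

2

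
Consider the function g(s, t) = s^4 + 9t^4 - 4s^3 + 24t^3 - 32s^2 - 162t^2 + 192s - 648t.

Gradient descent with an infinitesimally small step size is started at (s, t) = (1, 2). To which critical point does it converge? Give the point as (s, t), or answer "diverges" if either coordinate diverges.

g is separable, so gradient descent decouples: s follows -∂g/∂s, t follows -∂g/∂t.
∂g/∂s = 4(s - 4)(s - 3)(s + 4); at s=1 this is 120, so s decreases.
∂g/∂t = 36(t - 3)(t + 2)(t + 3); at t=2 this is -720, so t increases.
s converges to its nearest critical value -4 (a local min of the s-part); t converges to 3. The iterate converges to (-4, 3).

(-4, 3)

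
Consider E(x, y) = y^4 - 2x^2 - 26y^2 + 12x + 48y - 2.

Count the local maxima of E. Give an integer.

1

E separates as a function of x plus a function of y, so ∇E=0 decouples.
∂E/∂x = -4(x - 3) = 0 at x ∈ {3}; ∂E/∂y = 4(y - 3)(y - 1)(y + 4) = 0 at y ∈ {-4, 1, 3}.
The Hessian is diagonal: diag(E_xx, E_yy). Second derivatives: E_xx(3)=-4; E_yy(-4)=140, E_yy(1)=-40, E_yy(3)=56.
Local maxima occur where both diagonal entries negative: (3, 1). Count: 1.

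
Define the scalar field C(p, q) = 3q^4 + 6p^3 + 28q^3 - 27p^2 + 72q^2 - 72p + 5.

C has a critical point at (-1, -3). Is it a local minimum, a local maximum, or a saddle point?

local maximum

The mixed partial ∂²C/∂p∂q is 0, so the Hessian at any point is diag(C_pp, C_qq) = diag(18(2p - 3), 12(3q^2 + 14q + 12)).
At (-1, -3): H = diag(-90, -36).
Both eigenvalues are negative, so H is negative definite: a local maximum.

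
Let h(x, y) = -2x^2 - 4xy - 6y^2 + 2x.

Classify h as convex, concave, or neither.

concave

h is quadratic, so its Hessian is the constant matrix H = [[-4, -4], [-4, -12]].
det(H) = 32, tr(H) = -16.
det(H) > 0 and tr(H) < 0, so H is negative definite everywhere: concave.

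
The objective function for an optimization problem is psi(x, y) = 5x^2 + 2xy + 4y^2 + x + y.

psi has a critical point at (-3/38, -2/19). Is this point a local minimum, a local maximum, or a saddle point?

The Hessian of psi is constant: H = [[10, 2], [2, 8]].
det(H) = 10·8 − 2² = 76.
det(H) > 0 and tr(H) = 18 > 0, so H is positive definite and the point is a local minimum.

local minimum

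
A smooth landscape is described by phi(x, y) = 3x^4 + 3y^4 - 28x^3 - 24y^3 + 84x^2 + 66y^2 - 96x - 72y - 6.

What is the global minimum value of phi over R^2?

-97

phi(x,y) separates as P(x) + Q(y) − 6, so its minimum is min P + min Q − 6.
P'(x) = 12(x - 4)(x - 2)(x - 1) vanishes at x ∈ {1, 2, 4}; Q'(y) = 12(y - 3)(y - 2)(y - 1) vanishes at y ∈ {1, 2, 3}.
Local minima of P (where P''>0): P(1)=-37, P(4)=-64. Local minima of Q: Q(1)=-27, Q(3)=-27.
So the global minimum of phi is P(4) + Q(1) − 6 = -64 − 27 − 6 = -97, attained at (4, 1).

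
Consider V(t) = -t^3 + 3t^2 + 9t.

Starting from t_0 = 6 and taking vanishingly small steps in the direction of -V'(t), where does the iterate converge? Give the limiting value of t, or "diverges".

V'(t) = -3(t - 3)(t + 1), so V'(6) = -63.
Gradient descent moves in the -V' direction, i.e. t is increasing.
There is no critical point above t=6, and V' keeps the same sign, so the iterate runs off to +∞.

diverges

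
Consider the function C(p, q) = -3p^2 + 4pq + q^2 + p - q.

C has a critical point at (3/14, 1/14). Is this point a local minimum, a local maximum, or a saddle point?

The Hessian of C is constant: H = [[-6, 4], [4, 2]].
det(H) = (-6)·2 − 4² = -28.
Since det(H) < 0, H is indefinite and the critical point is a saddle point.

saddle point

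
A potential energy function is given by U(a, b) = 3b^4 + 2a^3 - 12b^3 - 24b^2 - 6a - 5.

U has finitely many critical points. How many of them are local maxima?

U separates as a function of a plus a function of b, so ∇U=0 decouples.
∂U/∂a = 6(a - 1)(a + 1) = 0 at a ∈ {-1, 1}; ∂U/∂b = 12b(b - 4)(b + 1) = 0 at b ∈ {-1, 0, 4}.
The Hessian is diagonal: diag(U_aa, U_bb). Second derivatives: U_aa(-1)=-12, U_aa(1)=12; U_bb(-1)=60, U_bb(0)=-48, U_bb(4)=240.
Local maxima occur where both diagonal entries negative: (-1, 0). Count: 1.

1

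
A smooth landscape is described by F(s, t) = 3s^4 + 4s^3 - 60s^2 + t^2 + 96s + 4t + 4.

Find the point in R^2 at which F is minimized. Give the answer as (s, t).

F(s,t) separates as P(s) + Q(t) + 4, so its minimum is min P + min Q + 4.
P'(s) = 12(s - 2)(s - 1)(s + 4) vanishes at s ∈ {-4, 1, 2}; Q'(t) = 2(t + 2) vanishes at t ∈ {-2}.
Local minima of P (where P''>0): P(-4)=-832, P(2)=32. Local minima of Q: Q(-2)=-4.
So the global minimum of F is P(-4) + Q(-2) + 4 = -832 − 4 + 4 = -832, attained at (-4, -2).

(-4, -2)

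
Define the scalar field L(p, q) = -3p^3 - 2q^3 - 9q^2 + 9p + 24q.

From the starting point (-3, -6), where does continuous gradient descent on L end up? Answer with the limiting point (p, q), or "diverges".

(-1, -4)

L is separable, so gradient descent decouples: p follows -∂L/∂p, q follows -∂L/∂q.
∂L/∂p = -9(p - 1)(p + 1); at p=-3 this is -72, so p increases.
∂L/∂q = -6(q - 1)(q + 4); at q=-6 this is -84, so q increases.
p converges to its nearest critical value -1 (a local min of the p-part); q converges to -4. The iterate converges to (-1, -4).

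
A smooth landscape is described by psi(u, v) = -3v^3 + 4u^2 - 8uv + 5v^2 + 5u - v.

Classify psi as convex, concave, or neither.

neither

The term -3v^3 is cubic, so the Hessian is not constant.
∂²psi/∂v² = -18v + 10, which takes both signs as v varies (negative for sufficiently large v). A diagonal entry of the Hessian changing sign means the Hessian is neither positive- nor negative-semidefinite on all of R^2.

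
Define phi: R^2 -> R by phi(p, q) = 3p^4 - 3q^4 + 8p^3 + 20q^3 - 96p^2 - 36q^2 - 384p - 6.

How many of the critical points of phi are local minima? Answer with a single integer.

phi separates as a function of p plus a function of q, so ∇phi=0 decouples.
∂phi/∂p = 12(p - 4)(p + 2)(p + 4) = 0 at p ∈ {-4, -2, 4}; ∂phi/∂q = -12q(q - 3)(q - 2) = 0 at q ∈ {0, 2, 3}.
The Hessian is diagonal: diag(phi_pp, phi_qq). Second derivatives: phi_pp(-4)=192, phi_pp(-2)=-144, phi_pp(4)=576; phi_qq(0)=-72, phi_qq(2)=24, phi_qq(3)=-36.
Local minima occur where both diagonal entries positive: (-4, 2), (4, 2). Count: 2.

2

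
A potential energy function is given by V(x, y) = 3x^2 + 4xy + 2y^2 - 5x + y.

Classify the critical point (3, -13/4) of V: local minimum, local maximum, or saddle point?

The Hessian of V is constant: H = [[6, 4], [4, 4]].
det(H) = 6·4 − 4² = 8.
det(H) > 0 and tr(H) = 10 > 0, so H is positive definite and the point is a local minimum.

local minimum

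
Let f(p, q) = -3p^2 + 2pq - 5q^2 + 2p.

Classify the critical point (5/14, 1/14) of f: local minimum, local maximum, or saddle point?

local maximum

The Hessian of f is constant: H = [[-6, 2], [2, -10]].
det(H) = (-6)·(-10) − 2² = 56.
det(H) > 0 and tr(H) = -16 < 0, so H is negative definite and the point is a local maximum.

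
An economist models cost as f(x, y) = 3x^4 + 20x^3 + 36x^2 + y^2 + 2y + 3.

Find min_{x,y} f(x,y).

f(x,y) separates as P(x) + Q(y) + 3, so its minimum is min P + min Q + 3.
P'(x) = 12x(x + 2)(x + 3) vanishes at x ∈ {-3, -2, 0}; Q'(y) = 2y + 2 vanishes at y ∈ {-1}.
Local minima of P (where P''>0): P(-3)=27, P(0)=0. Local minima of Q: Q(-1)=-1.
So the global minimum of f is P(0) + Q(-1) + 3 = 0 − 1 + 3 = 2, attained at (0, -1).

2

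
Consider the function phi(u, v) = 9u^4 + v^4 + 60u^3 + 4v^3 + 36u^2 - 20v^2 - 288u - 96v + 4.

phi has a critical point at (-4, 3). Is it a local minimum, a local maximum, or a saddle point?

The mixed partial ∂²phi/∂u∂v is 0, so the Hessian at any point is diag(phi_uu, phi_vv) = diag(36(3u^2 + 10u + 2), 4(3v^2 + 6v - 10)).
At (-4, 3): H = diag(360, 140).
Both eigenvalues are positive, so H is positive definite: a local minimum.

local minimum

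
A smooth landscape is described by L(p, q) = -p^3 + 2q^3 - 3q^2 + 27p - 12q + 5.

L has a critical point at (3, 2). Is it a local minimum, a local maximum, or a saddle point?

The mixed partial ∂²L/∂p∂q is 0, so the Hessian at any point is diag(L_pp, L_qq) = diag(-6p, 6(2q - 1)).
At (3, 2): H = diag(-18, 18).
The eigenvalues have opposite signs, so H is indefinite: a saddle point.

saddle point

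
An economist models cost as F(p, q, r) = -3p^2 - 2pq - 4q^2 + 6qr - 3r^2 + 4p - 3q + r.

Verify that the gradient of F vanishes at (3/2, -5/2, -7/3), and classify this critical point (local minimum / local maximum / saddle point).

local maximum

∇F = (-6p - 2q + 4, -2p - 8q + 6r - 3, 6q - 6r + 1); substituting (3/2, -5/2, -7/3) gives ∇F = (0, 0, 0), so (3/2, -5/2, -7/3) is indeed a critical point.
The Hessian is constant: H = [[-6, -2, 0], [-2, -8, 6], [0, 6, -6]].
Leading principal minors: Δ₁ = -6, Δ₂ = 44, Δ₃ = -48.
The minors alternate sign starting negative (−, +, −), so H is negative definite: a local maximum.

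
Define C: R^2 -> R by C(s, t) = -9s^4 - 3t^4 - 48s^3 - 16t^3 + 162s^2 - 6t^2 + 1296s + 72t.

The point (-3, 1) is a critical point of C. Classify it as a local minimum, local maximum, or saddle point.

The mixed partial ∂²C/∂s∂t is 0, so the Hessian at any point is diag(C_ss, C_tt) = diag(36(-3s^2 - 8s + 9), -12(3t^2 + 8t + 1)).
At (-3, 1): H = diag(216, -144).
The eigenvalues have opposite signs, so H is indefinite: a saddle point.

saddle point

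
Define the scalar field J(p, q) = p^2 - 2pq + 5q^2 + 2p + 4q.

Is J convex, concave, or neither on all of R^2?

J is quadratic, so its Hessian is the constant matrix H = [[2, -2], [-2, 10]].
det(H) = 16, tr(H) = 12.
det(H) > 0 and tr(H) > 0, so H is positive definite everywhere: convex.

convex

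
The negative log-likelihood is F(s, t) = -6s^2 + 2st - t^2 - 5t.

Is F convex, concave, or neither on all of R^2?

F is quadratic, so its Hessian is the constant matrix H = [[-12, 2], [2, -2]].
det(H) = 20, tr(H) = -14.
det(H) > 0 and tr(H) < 0, so H is negative definite everywhere: concave.

concave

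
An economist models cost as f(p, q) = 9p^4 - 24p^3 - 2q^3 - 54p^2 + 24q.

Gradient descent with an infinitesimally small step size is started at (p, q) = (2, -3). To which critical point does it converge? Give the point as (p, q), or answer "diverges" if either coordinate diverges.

f is separable, so gradient descent decouples: p follows -∂f/∂p, q follows -∂f/∂q.
∂f/∂p = 36p(p - 3)(p + 1); at p=2 this is -216, so p increases.
∂f/∂q = -6(q - 2)(q + 2); at q=-3 this is -30, so q increases.
p converges to its nearest critical value 3 (a local min of the p-part); q converges to -2. The iterate converges to (3, -2).

(3, -2)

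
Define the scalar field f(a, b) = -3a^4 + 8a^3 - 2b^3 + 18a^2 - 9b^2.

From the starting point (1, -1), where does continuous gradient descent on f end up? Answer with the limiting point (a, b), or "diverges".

f is separable, so gradient descent decouples: a follows -∂f/∂a, b follows -∂f/∂b.
∂f/∂a = -12a(a - 3)(a + 1); at a=1 this is 48, so a decreases.
∂f/∂b = -6b(b + 3); at b=-1 this is 12, so b decreases.
a converges to its nearest critical value 0 (a local min of the a-part); b converges to -3. The iterate converges to (0, -3).

(0, -3)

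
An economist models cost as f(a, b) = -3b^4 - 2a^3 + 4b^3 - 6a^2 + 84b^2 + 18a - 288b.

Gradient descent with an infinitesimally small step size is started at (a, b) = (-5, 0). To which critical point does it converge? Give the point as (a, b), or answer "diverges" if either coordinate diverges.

f is separable, so gradient descent decouples: a follows -∂f/∂a, b follows -∂f/∂b.
∂f/∂a = -6(a - 1)(a + 3); at a=-5 this is -72, so a increases.
∂f/∂b = -12(b - 3)(b - 2)(b + 4); at b=0 this is -288, so b increases.
a converges to its nearest critical value -3 (a local min of the a-part); b converges to 2. The iterate converges to (-3, 2).

(-3, 2)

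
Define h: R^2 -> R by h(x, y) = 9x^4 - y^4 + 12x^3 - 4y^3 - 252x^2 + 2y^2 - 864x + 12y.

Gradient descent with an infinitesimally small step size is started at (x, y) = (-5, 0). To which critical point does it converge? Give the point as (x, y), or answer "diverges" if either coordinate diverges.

(-3, -1)

h is separable, so gradient descent decouples: x follows -∂h/∂x, y follows -∂h/∂y.
∂h/∂x = 36(x - 4)(x + 2)(x + 3); at x=-5 this is -1944, so x increases.
∂h/∂y = -4(y - 1)(y + 1)(y + 3); at y=0 this is 12, so y decreases.
x converges to its nearest critical value -3 (a local min of the x-part); y converges to -1. The iterate converges to (-3, -1).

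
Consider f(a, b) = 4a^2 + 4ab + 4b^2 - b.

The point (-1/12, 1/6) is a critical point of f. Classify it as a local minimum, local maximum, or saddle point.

The Hessian of f is constant: H = [[8, 4], [4, 8]].
det(H) = 8·8 − 4² = 48.
det(H) > 0 and tr(H) = 16 > 0, so H is positive definite and the point is a local minimum.

local minimum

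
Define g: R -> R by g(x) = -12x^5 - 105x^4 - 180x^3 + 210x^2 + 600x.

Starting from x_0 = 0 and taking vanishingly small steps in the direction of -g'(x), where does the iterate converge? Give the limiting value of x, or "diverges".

-1

g'(x) = -60(x - 1)(x + 1)(x + 2)(x + 5), so g'(0) = 600.
Gradient descent moves in the -g' direction, i.e. x is decreasing.
The nearest critical point in that direction is x = -1, where g'' = 480 > 0 (a local minimum). The iterate converges there.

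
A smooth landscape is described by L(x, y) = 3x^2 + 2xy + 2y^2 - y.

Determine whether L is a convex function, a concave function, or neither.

L is quadratic, so its Hessian is the constant matrix H = [[6, 2], [2, 4]].
det(H) = 20, tr(H) = 10.
det(H) > 0 and tr(H) > 0, so H is positive definite everywhere: convex.

convex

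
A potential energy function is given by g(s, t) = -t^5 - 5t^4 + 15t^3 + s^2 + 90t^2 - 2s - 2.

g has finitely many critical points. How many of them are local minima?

g separates as a function of s plus a function of t, so ∇g=0 decouples.
∂g/∂s = 2(s - 1) = 0 at s ∈ {1}; ∂g/∂t = -5t(t - 3)(t + 3)(t + 4) = 0 at t ∈ {-4, -3, 0, 3}.
The Hessian is diagonal: diag(g_ss, g_tt). Second derivatives: g_ss(1)=2; g_tt(-4)=140, g_tt(-3)=-90, g_tt(0)=180, g_tt(3)=-630.
Local minima occur where both diagonal entries positive: (1, -4), (1, 0). Count: 2.

2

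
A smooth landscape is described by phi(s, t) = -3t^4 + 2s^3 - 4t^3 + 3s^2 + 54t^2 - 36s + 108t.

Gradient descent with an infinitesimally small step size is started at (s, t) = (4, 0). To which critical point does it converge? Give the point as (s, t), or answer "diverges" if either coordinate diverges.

(2, -1)

phi is separable, so gradient descent decouples: s follows -∂phi/∂s, t follows -∂phi/∂t.
∂phi/∂s = 6(s - 2)(s + 3); at s=4 this is 84, so s decreases.
∂phi/∂t = -12(t - 3)(t + 1)(t + 3); at t=0 this is 108, so t decreases.
s converges to its nearest critical value 2 (a local min of the s-part); t converges to -1. The iterate converges to (2, -1).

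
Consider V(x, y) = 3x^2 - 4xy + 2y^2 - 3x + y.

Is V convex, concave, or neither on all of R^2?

V is quadratic, so its Hessian is the constant matrix H = [[6, -4], [-4, 4]].
det(H) = 8, tr(H) = 10.
det(H) > 0 and tr(H) > 0, so H is positive definite everywhere: convex.

convex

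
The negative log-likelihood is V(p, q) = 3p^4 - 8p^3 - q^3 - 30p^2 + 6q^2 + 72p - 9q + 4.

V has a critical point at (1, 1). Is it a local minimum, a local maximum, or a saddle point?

The mixed partial ∂²V/∂p∂q is 0, so the Hessian at any point is diag(V_pp, V_qq) = diag(12(3p^2 - 4p - 5), 6(-q + 2)).
At (1, 1): H = diag(-72, 6).
The eigenvalues have opposite signs, so H is indefinite: a saddle point.

saddle point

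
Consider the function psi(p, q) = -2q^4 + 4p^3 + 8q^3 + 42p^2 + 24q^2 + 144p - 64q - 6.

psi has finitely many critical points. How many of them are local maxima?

psi separates as a function of p plus a function of q, so ∇psi=0 decouples.
∂psi/∂p = 12(p + 3)(p + 4) = 0 at p ∈ {-4, -3}; ∂psi/∂q = -8(q - 4)(q - 1)(q + 2) = 0 at q ∈ {-2, 1, 4}.
The Hessian is diagonal: diag(psi_pp, psi_qq). Second derivatives: psi_pp(-4)=-12, psi_pp(-3)=12; psi_qq(-2)=-144, psi_qq(1)=72, psi_qq(4)=-144.
Local maxima occur where both diagonal entries negative: (-4, -2), (-4, 4). Count: 2.

2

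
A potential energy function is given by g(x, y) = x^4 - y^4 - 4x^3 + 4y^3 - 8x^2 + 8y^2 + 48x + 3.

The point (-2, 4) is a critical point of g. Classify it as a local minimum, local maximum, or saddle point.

The mixed partial ∂²g/∂x∂y is 0, so the Hessian at any point is diag(g_xx, g_yy) = diag(4(3x^2 - 6x - 4), 4(-3y^2 + 6y + 4)).
At (-2, 4): H = diag(80, -80).
The eigenvalues have opposite signs, so H is indefinite: a saddle point.

saddle point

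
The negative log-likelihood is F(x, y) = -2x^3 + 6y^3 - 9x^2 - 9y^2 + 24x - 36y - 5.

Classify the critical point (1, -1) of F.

local maximum

The mixed partial ∂²F/∂x∂y is 0, so the Hessian at any point is diag(F_xx, F_yy) = diag(-6(2x + 3), 18(2y - 1)).
At (1, -1): H = diag(-30, -54).
Both eigenvalues are negative, so H is negative definite: a local maximum.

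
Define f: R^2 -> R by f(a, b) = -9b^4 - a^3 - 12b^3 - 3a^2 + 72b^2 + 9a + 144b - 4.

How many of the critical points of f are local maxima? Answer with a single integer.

2

f separates as a function of a plus a function of b, so ∇f=0 decouples.
∂f/∂a = -3(a - 1)(a + 3) = 0 at a ∈ {-3, 1}; ∂f/∂b = -36(b - 2)(b + 1)(b + 2) = 0 at b ∈ {-2, -1, 2}.
The Hessian is diagonal: diag(f_aa, f_bb). Second derivatives: f_aa(-3)=12, f_aa(1)=-12; f_bb(-2)=-144, f_bb(-1)=108, f_bb(2)=-432.
Local maxima occur where both diagonal entries negative: (1, -2), (1, 2). Count: 2.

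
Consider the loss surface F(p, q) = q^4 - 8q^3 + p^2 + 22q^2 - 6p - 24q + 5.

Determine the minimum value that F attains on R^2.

-13

F(p,q) separates as A(p) + B(q) + 5, so its minimum is min A + min B + 5.
A'(p) = 2p - 6 vanishes at p ∈ {3}; B'(q) = 4(q - 3)(q - 2)(q - 1) vanishes at q ∈ {1, 2, 3}.
Local minima of A (where A''>0): A(3)=-9. Local minima of B: B(1)=-9, B(3)=-9.
So the global minimum of F is A(3) + B(1) + 5 = -9 − 9 + 5 = -13, attained at (3, 1).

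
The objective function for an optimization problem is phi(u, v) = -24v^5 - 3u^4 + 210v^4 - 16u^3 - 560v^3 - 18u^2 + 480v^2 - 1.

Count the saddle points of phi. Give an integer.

6

phi separates as a function of u plus a function of v, so ∇phi=0 decouples.
∂phi/∂u = -12u(u + 1)(u + 3) = 0 at u ∈ {-3, -1, 0}; ∂phi/∂v = -120v(v - 4)(v - 2)(v - 1) = 0 at v ∈ {0, 1, 2, 4}.
The Hessian is diagonal: diag(phi_uu, phi_vv). Second derivatives: phi_uu(-3)=-72, phi_uu(-1)=24, phi_uu(0)=-36; phi_vv(0)=960, phi_vv(1)=-360, phi_vv(2)=480, phi_vv(4)=-2880.
Saddle points occur where the two diagonal entries have opposite signs: (-3, 0), (-3, 2), (-1, 1), (-1, 4), (0, 0), (0, 2). Count: 6.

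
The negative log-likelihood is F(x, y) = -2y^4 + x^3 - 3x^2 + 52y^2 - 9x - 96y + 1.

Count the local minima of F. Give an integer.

F separates as a function of x plus a function of y, so ∇F=0 decouples.
∂F/∂x = 3(x - 3)(x + 1) = 0 at x ∈ {-1, 3}; ∂F/∂y = -8(y - 3)(y - 1)(y + 4) = 0 at y ∈ {-4, 1, 3}.
The Hessian is diagonal: diag(F_xx, F_yy). Second derivatives: F_xx(-1)=-12, F_xx(3)=12; F_yy(-4)=-280, F_yy(1)=80, F_yy(3)=-112.
Local minima occur where both diagonal entries positive: (3, 1). Count: 1.

1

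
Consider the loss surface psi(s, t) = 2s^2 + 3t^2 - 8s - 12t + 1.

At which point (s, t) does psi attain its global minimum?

psi(s,t) separates as P(s) + Q(t) + 1, so its minimum is min P + min Q + 1.
P'(s) = 4s - 8 vanishes at s ∈ {2}; Q'(t) = 6(t - 2) vanishes at t ∈ {2}.
Local minima of P (where P''>0): P(2)=-8. Local minima of Q: Q(2)=-12.
So the global minimum of psi is P(2) + Q(2) + 1 = -8 − 12 + 1 = -19, attained at (2, 2).

(2, 2)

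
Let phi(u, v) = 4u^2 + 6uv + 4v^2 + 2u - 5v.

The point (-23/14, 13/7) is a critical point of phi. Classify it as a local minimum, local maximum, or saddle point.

local minimum

The Hessian of phi is constant: H = [[8, 6], [6, 8]].
det(H) = 8·8 − 6² = 28.
det(H) > 0 and tr(H) = 16 > 0, so H is positive definite and the point is a local minimum.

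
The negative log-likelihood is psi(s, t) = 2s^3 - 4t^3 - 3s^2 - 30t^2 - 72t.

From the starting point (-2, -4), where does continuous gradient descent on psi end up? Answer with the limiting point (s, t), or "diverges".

psi is separable, so gradient descent decouples: s follows -∂psi/∂s, t follows -∂psi/∂t.
∂psi/∂s = 6s(s - 1); at s=-2 this is 36, so s decreases.
∂psi/∂t = -12(t + 2)(t + 3); at t=-4 this is -24, so t increases.
The s-coordinate has no critical point in that direction and runs off to infinity.

diverges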